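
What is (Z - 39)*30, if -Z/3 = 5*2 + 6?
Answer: -2610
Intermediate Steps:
Z = -48 (Z = -3*(5*2 + 6) = -3*(10 + 6) = -3*16 = -48)
(Z - 39)*30 = (-48 - 39)*30 = -87*30 = -2610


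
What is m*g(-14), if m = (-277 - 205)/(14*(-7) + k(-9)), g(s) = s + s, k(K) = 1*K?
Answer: -13496/107 ≈ -126.13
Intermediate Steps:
k(K) = K
g(s) = 2*s
m = 482/107 (m = (-277 - 205)/(14*(-7) - 9) = -482/(-98 - 9) = -482/(-107) = -482*(-1/107) = 482/107 ≈ 4.5047)
m*g(-14) = 482*(2*(-14))/107 = (482/107)*(-28) = -13496/107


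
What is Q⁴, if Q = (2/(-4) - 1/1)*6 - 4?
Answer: 28561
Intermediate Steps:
Q = -13 (Q = (2*(-¼) - 1*1)*6 - 4 = (-½ - 1)*6 - 4 = -3/2*6 - 4 = -9 - 4 = -13)
Q⁴ = (-13)⁴ = 28561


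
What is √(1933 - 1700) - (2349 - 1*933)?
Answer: -1416 + √233 ≈ -1400.7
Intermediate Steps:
√(1933 - 1700) - (2349 - 1*933) = √233 - (2349 - 933) = √233 - 1*1416 = √233 - 1416 = -1416 + √233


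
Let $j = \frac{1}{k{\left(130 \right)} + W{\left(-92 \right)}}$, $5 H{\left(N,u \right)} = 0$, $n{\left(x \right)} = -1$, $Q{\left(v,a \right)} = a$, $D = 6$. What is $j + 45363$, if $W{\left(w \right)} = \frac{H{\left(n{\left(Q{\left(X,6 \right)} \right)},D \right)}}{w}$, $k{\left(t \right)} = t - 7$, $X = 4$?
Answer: $\frac{5579650}{123} \approx 45363.0$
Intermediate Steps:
$H{\left(N,u \right)} = 0$ ($H{\left(N,u \right)} = \frac{1}{5} \cdot 0 = 0$)
$k{\left(t \right)} = -7 + t$
$W{\left(w \right)} = 0$ ($W{\left(w \right)} = \frac{0}{w} = 0$)
$j = \frac{1}{123}$ ($j = \frac{1}{\left(-7 + 130\right) + 0} = \frac{1}{123 + 0} = \frac{1}{123} \approx 0.0081301$)
$j + 45363 = \frac{1}{123} + 45363 = \frac{5579650}{123}$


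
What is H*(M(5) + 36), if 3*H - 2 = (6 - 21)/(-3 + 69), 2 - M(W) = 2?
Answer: 234/11 ≈ 21.273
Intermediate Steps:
M(W) = 0 (M(W) = 2 - 1*2 = 2 - 2 = 0)
H = 13/22 (H = 2/3 + ((6 - 21)/(-3 + 69))/3 = 2/3 + (-15/66)/3 = 2/3 + (-15*1/66)/3 = 2/3 + (1/3)*(-5/22) = 2/3 - 5/66 = 13/22 ≈ 0.59091)
H*(M(5) + 36) = 13*(0 + 36)/22 = (13/22)*36 = 234/11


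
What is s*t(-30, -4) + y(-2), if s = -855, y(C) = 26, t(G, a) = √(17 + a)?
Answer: 26 - 855*√13 ≈ -3056.7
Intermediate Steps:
s*t(-30, -4) + y(-2) = -855*√(17 - 4) + 26 = -855*√13 + 26 = 26 - 855*√13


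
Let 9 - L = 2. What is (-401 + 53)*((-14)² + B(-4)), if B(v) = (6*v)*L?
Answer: -9744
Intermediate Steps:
L = 7 (L = 9 - 1*2 = 9 - 2 = 7)
B(v) = 42*v (B(v) = (6*v)*7 = 42*v)
(-401 + 53)*((-14)² + B(-4)) = (-401 + 53)*((-14)² + 42*(-4)) = -348*(196 - 168) = -348*28 = -9744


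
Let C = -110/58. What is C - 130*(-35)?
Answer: 131895/29 ≈ 4548.1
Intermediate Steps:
C = -55/29 (C = -110*1/58 = -55/29 ≈ -1.8966)
C - 130*(-35) = -55/29 - 130*(-35) = -55/29 + 4550 = 131895/29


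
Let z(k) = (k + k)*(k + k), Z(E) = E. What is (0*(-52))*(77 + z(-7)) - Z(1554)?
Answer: -1554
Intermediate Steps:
z(k) = 4*k**2 (z(k) = (2*k)*(2*k) = 4*k**2)
(0*(-52))*(77 + z(-7)) - Z(1554) = (0*(-52))*(77 + 4*(-7)**2) - 1*1554 = 0*(77 + 4*49) - 1554 = 0*(77 + 196) - 1554 = 0*273 - 1554 = 0 - 1554 = -1554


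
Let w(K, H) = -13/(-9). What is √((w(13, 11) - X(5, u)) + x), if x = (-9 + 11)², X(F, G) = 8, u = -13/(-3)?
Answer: I*√23/3 ≈ 1.5986*I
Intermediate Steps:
w(K, H) = 13/9 (w(K, H) = -13*(-⅑) = 13/9)
u = 13/3 (u = -13*(-⅓) = 13/3 ≈ 4.3333)
x = 4 (x = 2² = 4)
√((w(13, 11) - X(5, u)) + x) = √((13/9 - 1*8) + 4) = √((13/9 - 8) + 4) = √(-59/9 + 4) = √(-23/9) = I*√23/3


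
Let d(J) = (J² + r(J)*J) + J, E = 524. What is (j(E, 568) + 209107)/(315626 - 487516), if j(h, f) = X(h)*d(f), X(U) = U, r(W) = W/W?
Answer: -169859347/171890 ≈ -988.19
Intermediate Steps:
r(W) = 1
d(J) = J² + 2*J (d(J) = (J² + 1*J) + J = (J² + J) + J = (J + J²) + J = J² + 2*J)
j(h, f) = f*h*(2 + f) (j(h, f) = h*(f*(2 + f)) = f*h*(2 + f))
(j(E, 568) + 209107)/(315626 - 487516) = (568*524*(2 + 568) + 209107)/(315626 - 487516) = (568*524*570 + 209107)/(-171890) = (169650240 + 209107)*(-1/171890) = 169859347*(-1/171890) = -169859347/171890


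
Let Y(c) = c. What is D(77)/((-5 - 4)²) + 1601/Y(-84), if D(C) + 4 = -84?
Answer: -45691/2268 ≈ -20.146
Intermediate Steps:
D(C) = -88 (D(C) = -4 - 84 = -88)
D(77)/((-5 - 4)²) + 1601/Y(-84) = -88/(-5 - 4)² + 1601/(-84) = -88/((-9)²) + 1601*(-1/84) = -88/81 - 1601/84 = -45691/2268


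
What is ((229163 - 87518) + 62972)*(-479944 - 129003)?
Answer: -124600908299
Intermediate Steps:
((229163 - 87518) + 62972)*(-479944 - 129003) = (141645 + 62972)*(-608947) = 204617*(-608947) = -124600908299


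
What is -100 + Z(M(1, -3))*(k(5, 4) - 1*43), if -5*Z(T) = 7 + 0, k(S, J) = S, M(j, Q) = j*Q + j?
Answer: -234/5 ≈ -46.800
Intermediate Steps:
M(j, Q) = j + Q*j (M(j, Q) = Q*j + j = j + Q*j)
Z(T) = -7/5 (Z(T) = -(7 + 0)/5 = -⅕*7 = -7/5)
-100 + Z(M(1, -3))*(k(5, 4) - 1*43) = -100 - 7*(5 - 1*43)/5 = -100 - 7*(5 - 43)/5 = -100 - 7/5*(-38) = -100 + 266/5 = -234/5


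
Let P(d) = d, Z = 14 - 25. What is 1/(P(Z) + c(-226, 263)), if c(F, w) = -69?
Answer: -1/80 ≈ -0.012500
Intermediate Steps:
Z = -11
1/(P(Z) + c(-226, 263)) = 1/(-11 - 69) = 1/(-80) = -1/80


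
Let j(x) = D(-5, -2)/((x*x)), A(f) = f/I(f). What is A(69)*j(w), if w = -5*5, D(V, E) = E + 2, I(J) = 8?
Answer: 0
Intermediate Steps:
D(V, E) = 2 + E
A(f) = f/8
w = -25
j(x) = 0 (j(x) = (2 - 2)/((x*x)) = 0/(x**2) = 0/x**2 = 0)
A(69)*j(w) = ((1/8)*69)*0 = (69/8)*0 = 0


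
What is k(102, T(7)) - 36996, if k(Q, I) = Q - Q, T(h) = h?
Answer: -36996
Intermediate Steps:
k(Q, I) = 0
k(102, T(7)) - 36996 = 0 - 36996 = -36996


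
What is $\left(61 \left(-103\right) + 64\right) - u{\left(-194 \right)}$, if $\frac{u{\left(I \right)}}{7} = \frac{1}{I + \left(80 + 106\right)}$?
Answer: $- \frac{49745}{8} \approx -6218.1$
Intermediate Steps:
$u{\left(I \right)} = \frac{7}{186 + I}$ ($u{\left(I \right)} = \frac{7}{I + \left(80 + 106\right)} = \frac{7}{I + 186} = \frac{7}{186 + I}$)
$\left(61 \left(-103\right) + 64\right) - u{\left(-194 \right)} = \left(61 \left(-103\right) + 64\right) - \frac{7}{186 - 194} = \left(-6283 + 64\right) - \frac{7}{-8} = -6219 - 7 \left(- \frac{1}{8}\right) = -6219 - - \frac{7}{8} = -6219 + \frac{7}{8} = - \frac{49745}{8}$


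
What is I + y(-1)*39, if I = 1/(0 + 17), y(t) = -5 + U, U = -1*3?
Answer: -5303/17 ≈ -311.94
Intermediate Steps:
U = -3
y(t) = -8 (y(t) = -5 - 3 = -8)
I = 1/17 ≈ 0.058824
I + y(-1)*39 = 1/17 - 8*39 = 1/17 - 312 = -5303/17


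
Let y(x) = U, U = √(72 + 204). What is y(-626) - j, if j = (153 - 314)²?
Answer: -25921 + 2*√69 ≈ -25904.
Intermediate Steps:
U = 2*√69 (U = √276 = 2*√69 ≈ 16.613)
y(x) = 2*√69
j = 25921 (j = (-161)² = 25921)
y(-626) - j = 2*√69 - 1*25921 = 2*√69 - 25921 = -25921 + 2*√69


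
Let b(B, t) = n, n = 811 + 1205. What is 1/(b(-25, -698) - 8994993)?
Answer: -1/8992977 ≈ -1.1120e-7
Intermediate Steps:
n = 2016
b(B, t) = 2016
1/(b(-25, -698) - 8994993) = 1/(2016 - 8994993) = 1/(-8992977) = -1/8992977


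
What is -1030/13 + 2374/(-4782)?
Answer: -2478161/31083 ≈ -79.727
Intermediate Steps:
-1030/13 + 2374/(-4782) = -1030*1/13 + 2374*(-1/4782) = -1030/13 - 1187/2391 = -2478161/31083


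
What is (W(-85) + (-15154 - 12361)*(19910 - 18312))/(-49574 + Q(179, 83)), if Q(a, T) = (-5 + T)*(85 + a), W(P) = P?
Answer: 43969055/28982 ≈ 1517.1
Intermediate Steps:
(W(-85) + (-15154 - 12361)*(19910 - 18312))/(-49574 + Q(179, 83)) = (-85 + (-15154 - 12361)*(19910 - 18312))/(-49574 + (-425 - 5*179 + 85*83 + 83*179)) = (-85 - 27515*1598)/(-49574 + (-425 - 895 + 7055 + 14857)) = (-85 - 43968970)/(-49574 + 20592) = -43969055/(-28982) = -43969055*(-1/28982) = 43969055/28982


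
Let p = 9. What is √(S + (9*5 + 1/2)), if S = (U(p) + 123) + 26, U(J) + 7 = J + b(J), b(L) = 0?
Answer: √786/2 ≈ 14.018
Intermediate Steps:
U(J) = -7 + J (U(J) = -7 + (J + 0) = -7 + J)
S = 151 (S = ((-7 + 9) + 123) + 26 = (2 + 123) + 26 = 125 + 26 = 151)
√(S + (9*5 + 1/2)) = √(151 + (9*5 + 1/2)) = √(151 + (45 + ½)) = √(151 + 91/2) = √(393/2) = √786/2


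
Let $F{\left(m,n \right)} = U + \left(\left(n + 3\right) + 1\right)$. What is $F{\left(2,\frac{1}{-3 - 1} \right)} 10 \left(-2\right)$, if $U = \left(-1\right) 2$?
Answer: $-35$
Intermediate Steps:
$U = -2$
$F{\left(m,n \right)} = 2 + n$ ($F{\left(m,n \right)} = -2 + \left(\left(n + 3\right) + 1\right) = -2 + \left(\left(3 + n\right) + 1\right) = -2 + \left(4 + n\right) = 2 + n$)
$F{\left(2,\frac{1}{-3 - 1} \right)} 10 \left(-2\right) = \left(2 + \frac{1}{-3 - 1}\right) 10 \left(-2\right) = \left(2 + \frac{1}{-4}\right) 10 \left(-2\right) = \left(2 - \frac{1}{4}\right) 10 \left(-2\right) = \frac{7}{4} \cdot 10 \left(-2\right) = \frac{35}{2} \left(-2\right) = -35$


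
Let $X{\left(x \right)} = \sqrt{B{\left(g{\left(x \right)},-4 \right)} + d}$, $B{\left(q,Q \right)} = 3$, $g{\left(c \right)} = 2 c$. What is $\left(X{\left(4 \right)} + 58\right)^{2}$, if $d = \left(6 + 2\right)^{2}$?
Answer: $\left(58 + \sqrt{67}\right)^{2} \approx 4380.5$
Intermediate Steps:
$d = 64$ ($d = 8^{2} = 64$)
$X{\left(x \right)} = \sqrt{67}$ ($X{\left(x \right)} = \sqrt{3 + 64} = \sqrt{67}$)
$\left(X{\left(4 \right)} + 58\right)^{2} = \left(\sqrt{67} + 58\right)^{2} = \left(58 + \sqrt{67}\right)^{2}$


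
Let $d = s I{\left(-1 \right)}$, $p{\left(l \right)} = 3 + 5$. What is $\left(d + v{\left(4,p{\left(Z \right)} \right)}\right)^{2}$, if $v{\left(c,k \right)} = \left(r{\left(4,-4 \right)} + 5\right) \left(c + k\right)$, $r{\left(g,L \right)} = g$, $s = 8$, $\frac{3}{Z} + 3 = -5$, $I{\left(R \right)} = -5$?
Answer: $4624$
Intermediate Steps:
$Z = - \frac{3}{8}$ ($Z = \frac{3}{-3 - 5} = \frac{3}{-8} = 3 \left(- \frac{1}{8}\right) = - \frac{3}{8} \approx -0.375$)
$p{\left(l \right)} = 8$
$v{\left(c,k \right)} = 9 c + 9 k$ ($v{\left(c,k \right)} = \left(4 + 5\right) \left(c + k\right) = 9 \left(c + k\right) = 9 c + 9 k$)
$d = -40$ ($d = 8 \left(-5\right) = -40$)
$\left(d + v{\left(4,p{\left(Z \right)} \right)}\right)^{2} = \left(-40 + \left(9 \cdot 4 + 9 \cdot 8\right)\right)^{2} = \left(-40 + \left(36 + 72\right)\right)^{2} = \left(-40 + 108\right)^{2} = 68^{2} = 4624$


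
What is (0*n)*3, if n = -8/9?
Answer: 0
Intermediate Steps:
n = -8/9 (n = -8*⅑ = -8/9 ≈ -0.88889)
(0*n)*3 = (0*(-8/9))*3 = 0*3 = 0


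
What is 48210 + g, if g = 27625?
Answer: 75835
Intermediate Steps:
48210 + g = 48210 + 27625 = 75835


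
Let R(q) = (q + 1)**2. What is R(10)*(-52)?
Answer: -6292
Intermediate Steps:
R(q) = (1 + q)**2
R(10)*(-52) = (1 + 10)**2*(-52) = 11**2*(-52) = 121*(-52) = -6292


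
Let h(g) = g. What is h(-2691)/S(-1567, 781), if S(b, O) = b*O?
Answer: 2691/1223827 ≈ 0.0021988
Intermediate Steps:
S(b, O) = O*b
h(-2691)/S(-1567, 781) = -2691/(781*(-1567)) = -2691/(-1223827) = -2691*(-1/1223827) = 2691/1223827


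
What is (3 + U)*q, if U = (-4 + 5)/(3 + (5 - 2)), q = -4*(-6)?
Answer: 76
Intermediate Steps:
q = 24
U = 1/6 (U = 1/(3 + 3) = 1/6 ≈ 0.16667)
(3 + U)*q = (3 + 1/6)*24 = (19/6)*24 = 76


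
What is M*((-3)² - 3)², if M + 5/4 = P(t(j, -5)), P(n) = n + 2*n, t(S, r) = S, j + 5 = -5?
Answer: -1125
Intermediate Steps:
j = -10 (j = -5 - 5 = -10)
P(n) = 3*n
M = -125/4 (M = -5/4 + 3*(-10) = -5/4 - 30 = -125/4 ≈ -31.250)
M*((-3)² - 3)² = -125*((-3)² - 3)²/4 = -125*(9 - 3)²/4 = -125/4*6² = -125/4*36 = -1125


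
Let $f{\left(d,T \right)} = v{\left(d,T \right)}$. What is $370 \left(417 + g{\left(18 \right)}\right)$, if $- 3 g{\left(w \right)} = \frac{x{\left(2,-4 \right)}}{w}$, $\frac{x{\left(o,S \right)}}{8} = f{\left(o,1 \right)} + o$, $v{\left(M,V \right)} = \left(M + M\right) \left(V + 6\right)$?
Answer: $\frac{1373810}{9} \approx 1.5265 \cdot 10^{5}$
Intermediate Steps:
$v{\left(M,V \right)} = 2 M \left(6 + V\right)$
$f{\left(d,T \right)} = 2 d \left(6 + T\right)$
$x{\left(o,S \right)} = 120 o$ ($x{\left(o,S \right)} = 8 \left(2 o \left(6 + 1\right) + o\right) = 8 \left(2 o 7 + o\right) = 8 \left(14 o + o\right) = 8 \cdot 15 o = 120 o$)
$g{\left(w \right)} = - \frac{80}{w}$ ($g{\left(w \right)} = - \frac{120 \cdot 2 \frac{1}{w}}{3} = - \frac{240 \frac{1}{w}}{3} = - \frac{80}{w}$)
$370 \left(417 + g{\left(18 \right)}\right) = 370 \left(417 - \frac{80}{18}\right) = 370 \left(417 - \frac{40}{9}\right) = 370 \cdot \frac{3713}{9} = \frac{1373810}{9}$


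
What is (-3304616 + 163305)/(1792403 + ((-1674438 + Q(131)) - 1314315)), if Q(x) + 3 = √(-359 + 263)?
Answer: 3758116838783/1431260500705 + 12565244*I*√6/1431260500705 ≈ 2.6257 + 2.1504e-5*I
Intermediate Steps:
Q(x) = -3 + 4*I*√6 (Q(x) = -3 + √(-359 + 263) = -3 + √(-96) = -3 + 4*I*√6)
(-3304616 + 163305)/(1792403 + ((-1674438 + Q(131)) - 1314315)) = (-3304616 + 163305)/(1792403 + ((-1674438 + (-3 + 4*I*√6)) - 1314315)) = -3141311/(1792403 + ((-1674441 + 4*I*√6) - 1314315)) = -3141311/(1792403 + (-2988756 + 4*I*√6)) = -3141311/(-1196353 + 4*I*√6)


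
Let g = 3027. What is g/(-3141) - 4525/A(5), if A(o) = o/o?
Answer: -4738684/1047 ≈ -4526.0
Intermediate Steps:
A(o) = 1
g/(-3141) - 4525/A(5) = 3027/(-3141) - 4525/1 = 3027*(-1/3141) - 4525*1 = -1009/1047 - 4525 = -4738684/1047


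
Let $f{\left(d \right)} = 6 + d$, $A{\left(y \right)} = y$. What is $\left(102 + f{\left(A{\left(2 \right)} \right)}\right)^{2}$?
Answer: $12100$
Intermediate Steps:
$\left(102 + f{\left(A{\left(2 \right)} \right)}\right)^{2} = \left(102 + \left(6 + 2\right)\right)^{2} = \left(102 + 8\right)^{2} = 110^{2} = 12100$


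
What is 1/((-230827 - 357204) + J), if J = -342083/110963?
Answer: -110963/65250025936 ≈ -1.7006e-6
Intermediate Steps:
J = -342083/110963 (J = -342083*1/110963 = -342083/110963 ≈ -3.0829)
1/((-230827 - 357204) + J) = 1/((-230827 - 357204) - 342083/110963) = 1/(-588031 - 342083/110963) = 1/(-65250025936/110963) = -110963/65250025936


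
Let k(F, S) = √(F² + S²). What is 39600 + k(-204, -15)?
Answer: 39600 + 3*√4649 ≈ 39805.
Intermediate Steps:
39600 + k(-204, -15) = 39600 + √((-204)² + (-15)²) = 39600 + √(41616 + 225) = 39600 + √41841 = 39600 + 3*√4649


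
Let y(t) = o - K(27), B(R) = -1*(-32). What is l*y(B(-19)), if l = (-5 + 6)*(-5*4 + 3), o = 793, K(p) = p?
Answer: -13022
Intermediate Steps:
B(R) = 32
y(t) = 766 (y(t) = 793 - 1*27 = 793 - 27 = 766)
l = -17 (l = 1*(-20 + 3) = 1*(-17) = -17)
l*y(B(-19)) = -17*766 = -13022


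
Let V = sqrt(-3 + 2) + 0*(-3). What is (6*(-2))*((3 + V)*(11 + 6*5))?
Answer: -1476 - 492*I ≈ -1476.0 - 492.0*I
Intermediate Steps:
V = I (V = sqrt(-1) + 0 = I + 0 = I ≈ 1.0*I)
(6*(-2))*((3 + V)*(11 + 6*5)) = (6*(-2))*((3 + I)*(11 + 6*5)) = -12*(3 + I)*(11 + 30) = -12*(3 + I)*41 = -12*(123 + 41*I) = -1476 - 492*I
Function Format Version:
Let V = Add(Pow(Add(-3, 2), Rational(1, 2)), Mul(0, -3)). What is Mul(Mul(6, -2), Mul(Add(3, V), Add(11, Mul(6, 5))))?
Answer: Add(-1476, Mul(-492, I)) ≈ Add(-1476.0, Mul(-492.00, I))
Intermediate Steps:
V = I (V = Add(Pow(-1, Rational(1, 2)), 0) = Add(I, 0) = I ≈ Mul(1.0000, I))
Mul(Mul(6, -2), Mul(Add(3, V), Add(11, Mul(6, 5)))) = Mul(Mul(6, -2), Mul(Add(3, I), Add(11, Mul(6, 5)))) = Mul(-12, Mul(Add(3, I), Add(11, 30))) = Mul(-12, Mul(Add(3, I), 41)) = Mul(-12, Add(123, Mul(41, I))) = Add(-1476, Mul(-492, I))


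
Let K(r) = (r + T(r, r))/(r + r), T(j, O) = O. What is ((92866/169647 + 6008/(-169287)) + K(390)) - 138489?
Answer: -1325742186259622/9573010563 ≈ -1.3849e+5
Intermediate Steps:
K(r) = 1 (K(r) = (r + r)/(r + r) = (2*r)/((2*r)) = (2*r)*(1/(2*r)) = 1)
((92866/169647 + 6008/(-169287)) + K(390)) - 138489 = ((92866/169647 + 6008/(-169287)) + 1) - 138489 = ((92866*(1/169647) + 6008*(-1/169287)) + 1) - 138489 = ((92866/169647 - 6008/169287) + 1) - 138489 = (4900589122/9573010563 + 1) - 138489 = 14473599685/9573010563 - 138489 = -1325742186259622/9573010563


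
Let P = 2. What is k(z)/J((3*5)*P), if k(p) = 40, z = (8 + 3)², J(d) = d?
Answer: 4/3 ≈ 1.3333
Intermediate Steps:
z = 121 (z = 11² = 121)
k(z)/J((3*5)*P) = 40/(((3*5)*2)) = 40/((15*2)) = 40/30 = 40*(1/30) = 4/3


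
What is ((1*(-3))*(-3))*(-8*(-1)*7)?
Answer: 504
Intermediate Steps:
((1*(-3))*(-3))*(-8*(-1)*7) = (-3*(-3))*(8*7) = 9*56 = 504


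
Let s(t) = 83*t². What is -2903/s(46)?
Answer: -2903/175628 ≈ -0.016529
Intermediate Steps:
-2903/s(46) = -2903/(83*46²) = -2903/(83*2116) = -2903/175628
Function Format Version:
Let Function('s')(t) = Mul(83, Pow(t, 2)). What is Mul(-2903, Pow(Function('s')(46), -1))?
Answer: Rational(-2903, 175628) ≈ -0.016529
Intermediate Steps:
Mul(-2903, Pow(Function('s')(46), -1)) = Mul(-2903, Pow(Mul(83, Pow(46, 2)), -1)) = Mul(-2903, Pow(Mul(83, 2116), -1)) = Mul(-2903, Pow(175628, -1)) = Mul(-2903, Rational(1, 175628)) = Rational(-2903, 175628)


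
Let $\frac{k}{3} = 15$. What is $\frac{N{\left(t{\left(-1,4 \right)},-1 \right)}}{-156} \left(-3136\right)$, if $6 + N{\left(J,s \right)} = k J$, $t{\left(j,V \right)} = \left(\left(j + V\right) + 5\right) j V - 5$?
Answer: $- \frac{436688}{13} \approx -33591.0$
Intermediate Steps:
$k = 45$ ($k = 3 \cdot 15 = 45$)
$t{\left(j,V \right)} = -5 + V j \left(5 + V + j\right)$ ($t{\left(j,V \right)} = \left(\left(V + j\right) + 5\right) j V - 5 = \left(5 + V + j\right) j V - 5 = j \left(5 + V + j\right) V - 5 = V j \left(5 + V + j\right) - 5 = -5 + V j \left(5 + V + j\right)$)
$N{\left(J,s \right)} = -6 + 45 J$
$\frac{N{\left(t{\left(-1,4 \right)},-1 \right)}}{-156} \left(-3136\right) = \frac{-6 + 45 \left(-5 + 4 \left(-1\right)^{2} - 4^{2} + 5 \cdot 4 \left(-1\right)\right)}{-156} \left(-3136\right) = \left(-6 + 45 \left(-5 + 4 \cdot 1 - 16 - 20\right)\right) \left(- \frac{1}{156}\right) \left(-3136\right) = \left(-6 + 45 \left(-5 + 4 - 16 - 20\right)\right) \left(- \frac{1}{156}\right) \left(-3136\right) = \left(-6 + 45 \left(-37\right)\right) \left(- \frac{1}{156}\right) \left(-3136\right) = \left(-6 - 1665\right) \left(- \frac{1}{156}\right) \left(-3136\right) = \left(-1671\right) \left(- \frac{1}{156}\right) \left(-3136\right) = \frac{557}{52} \left(-3136\right) = - \frac{436688}{13}$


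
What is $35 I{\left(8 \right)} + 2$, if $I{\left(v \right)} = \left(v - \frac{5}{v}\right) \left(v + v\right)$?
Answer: $4132$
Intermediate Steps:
$I{\left(v \right)} = 2 v \left(v - \frac{5}{v}\right)$ ($I{\left(v \right)} = \left(v - \frac{5}{v}\right) 2 v = 2 v \left(v - \frac{5}{v}\right)$)
$35 I{\left(8 \right)} + 2 = 35 \left(-10 + 2 \cdot 8^{2}\right) + 2 = 35 \left(-10 + 2 \cdot 64\right) + 2 = 35 \left(-10 + 128\right) + 2 = 35 \cdot 118 + 2 = 4130 + 2 = 4132$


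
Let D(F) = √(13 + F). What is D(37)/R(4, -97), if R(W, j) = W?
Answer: 5*√2/4 ≈ 1.7678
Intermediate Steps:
D(37)/R(4, -97) = √(13 + 37)/4 = √50*(¼) = (5*√2)*(¼) = 5*√2/4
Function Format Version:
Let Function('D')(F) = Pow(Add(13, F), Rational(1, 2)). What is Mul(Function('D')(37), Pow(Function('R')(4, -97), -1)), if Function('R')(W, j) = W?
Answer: Mul(Rational(5, 4), Pow(2, Rational(1, 2))) ≈ 1.7678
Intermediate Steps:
Mul(Function('D')(37), Pow(Function('R')(4, -97), -1)) = Mul(Pow(Add(13, 37), Rational(1, 2)), Pow(4, -1)) = Mul(Pow(50, Rational(1, 2)), Rational(1, 4)) = Mul(Mul(5, Pow(2, Rational(1, 2))), Rational(1, 4)) = Mul(Rational(5, 4), Pow(2, Rational(1, 2)))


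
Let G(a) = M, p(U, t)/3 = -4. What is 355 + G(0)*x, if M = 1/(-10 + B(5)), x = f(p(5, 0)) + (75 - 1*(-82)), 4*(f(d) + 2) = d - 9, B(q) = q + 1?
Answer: 5081/16 ≈ 317.56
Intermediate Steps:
p(U, t) = -12 (p(U, t) = 3*(-4) = -12)
B(q) = 1 + q
f(d) = -17/4 + d/4 (f(d) = -2 + (d - 9)/4 = -2 + (-9 + d)/4 = -2 + (-9/4 + d/4) = -17/4 + d/4)
x = 599/4 (x = (-17/4 + (1/4)*(-12)) + (75 - 1*(-82)) = (-17/4 - 3) + (75 + 82) = -29/4 + 157 = 599/4 ≈ 149.75)
M = -1/4 (M = 1/(-10 + (1 + 5)) = 1/(-10 + 6) = 1/(-4) = -1/4 ≈ -0.25000)
G(a) = -1/4
355 + G(0)*x = 355 - 1/4*599/4 = 355 - 599/16 = 5081/16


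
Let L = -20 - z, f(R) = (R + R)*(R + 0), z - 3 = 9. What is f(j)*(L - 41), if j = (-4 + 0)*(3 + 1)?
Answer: -37376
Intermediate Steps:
z = 12 (z = 3 + 9 = 12)
j = -16 (j = -4*4 = -16)
f(R) = 2*R**2 (f(R) = (2*R)*R = 2*R**2)
L = -32 (L = -20 - 1*12 = -20 - 12 = -32)
f(j)*(L - 41) = (2*(-16)**2)*(-32 - 41) = (2*256)*(-73) = 512*(-73) = -37376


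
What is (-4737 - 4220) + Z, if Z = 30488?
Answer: 21531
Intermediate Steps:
(-4737 - 4220) + Z = (-4737 - 4220) + 30488 = -8957 + 30488 = 21531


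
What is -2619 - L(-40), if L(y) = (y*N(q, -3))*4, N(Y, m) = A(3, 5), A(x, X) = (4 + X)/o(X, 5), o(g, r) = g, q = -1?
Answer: -2331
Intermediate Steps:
A(x, X) = (4 + X)/X
N(Y, m) = 9/5 (N(Y, m) = (4 + 5)/5 = (1/5)*9 = 9/5)
L(y) = 36*y/5 (L(y) = (y*(9/5))*4 = (9*y/5)*4 = 36*y/5)
-2619 - L(-40) = -2619 - 36*(-40)/5 = -2619 - 1*(-288) = -2619 + 288 = -2331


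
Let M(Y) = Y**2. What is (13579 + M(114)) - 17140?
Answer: 9435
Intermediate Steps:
(13579 + M(114)) - 17140 = (13579 + 114**2) - 17140 = (13579 + 12996) - 17140 = 26575 - 17140 = 9435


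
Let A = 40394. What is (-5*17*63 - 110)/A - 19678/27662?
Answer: -473022981/558689414 ≈ -0.84667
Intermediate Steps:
(-5*17*63 - 110)/A - 19678/27662 = (-5*17*63 - 110)/40394 - 19678/27662 = (-85*63 - 110)*(1/40394) - 19678*1/27662 = (-5355 - 110)*(1/40394) - 9839/13831 = -5465*1/40394 - 9839/13831 = -5465/40394 - 9839/13831 = -473022981/558689414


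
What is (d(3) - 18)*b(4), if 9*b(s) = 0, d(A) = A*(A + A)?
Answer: 0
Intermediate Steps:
d(A) = 2*A² (d(A) = A*(2*A) = 2*A²)
b(s) = 0 (b(s) = (⅑)*0 = 0)
(d(3) - 18)*b(4) = (2*3² - 18)*0 = (2*9 - 18)*0 = (18 - 18)*0 = 0*0 = 0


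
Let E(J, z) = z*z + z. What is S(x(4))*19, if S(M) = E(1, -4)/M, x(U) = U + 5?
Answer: 76/3 ≈ 25.333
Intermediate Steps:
x(U) = 5 + U
E(J, z) = z + z**2 (E(J, z) = z**2 + z = z + z**2)
S(M) = 12/M (S(M) = (-4*(1 - 4))/M = (-4*(-3))/M = 12/M)
S(x(4))*19 = (12/(5 + 4))*19 = (12/9)*19 = (12*(1/9))*19 = (4/3)*19 = 76/3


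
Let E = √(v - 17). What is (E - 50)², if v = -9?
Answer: (50 - I*√26)² ≈ 2474.0 - 509.9*I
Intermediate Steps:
E = I*√26 (E = √(-9 - 17) = √(-26) = I*√26 ≈ 5.099*I)
(E - 50)² = (I*√26 - 50)² = (-50 + I*√26)²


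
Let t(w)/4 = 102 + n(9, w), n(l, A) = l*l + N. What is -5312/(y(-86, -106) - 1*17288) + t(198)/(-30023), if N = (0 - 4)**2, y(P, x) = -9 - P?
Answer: 145782220/516725853 ≈ 0.28213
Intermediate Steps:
N = 16 (N = (-4)**2 = 16)
n(l, A) = 16 + l**2 (n(l, A) = l*l + 16 = l**2 + 16 = 16 + l**2)
t(w) = 796 (t(w) = 4*(102 + (16 + 9**2)) = 4*(102 + (16 + 81)) = 4*(102 + 97) = 4*199 = 796)
-5312/(y(-86, -106) - 1*17288) + t(198)/(-30023) = -5312/((-9 - 1*(-86)) - 1*17288) + 796/(-30023) = -5312/((-9 + 86) - 17288) + 796*(-1/30023) = -5312/(77 - 17288) - 796/30023 = -5312/(-17211) - 796/30023 = -5312*(-1/17211) - 796/30023 = 5312/17211 - 796/30023 = 145782220/516725853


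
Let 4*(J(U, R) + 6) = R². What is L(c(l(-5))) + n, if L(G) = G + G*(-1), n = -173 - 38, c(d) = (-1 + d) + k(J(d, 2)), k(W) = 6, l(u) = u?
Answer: -211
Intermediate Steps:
J(U, R) = -6 + R²/4
c(d) = 5 + d (c(d) = (-1 + d) + 6 = 5 + d)
n = -211
L(G) = 0 (L(G) = G - G = 0)
L(c(l(-5))) + n = 0 - 211 = -211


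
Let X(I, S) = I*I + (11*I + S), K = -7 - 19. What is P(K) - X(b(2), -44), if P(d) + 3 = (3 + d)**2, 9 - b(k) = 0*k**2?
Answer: 390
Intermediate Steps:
K = -26
b(k) = 9 (b(k) = 9 - 0*k**2 = 9 - 1*0 = 9 + 0 = 9)
X(I, S) = S + I**2 + 11*I (X(I, S) = I**2 + (S + 11*I) = S + I**2 + 11*I)
P(d) = -3 + (3 + d)**2
P(K) - X(b(2), -44) = (-3 + (3 - 26)**2) - (-44 + 9**2 + 11*9) = (-3 + (-23)**2) - (-44 + 81 + 99) = (-3 + 529) - 1*136 = 526 - 136 = 390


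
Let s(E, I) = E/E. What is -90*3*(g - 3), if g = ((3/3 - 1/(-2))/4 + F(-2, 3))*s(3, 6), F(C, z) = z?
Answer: -405/4 ≈ -101.25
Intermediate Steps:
s(E, I) = 1
g = 27/8 (g = ((3/3 - 1/(-2))/4 + 3)*1 = ((3*(⅓) - 1*(-½))*(¼) + 3)*1 = ((1 + ½)*(¼) + 3)*1 = ((3/2)*(¼) + 3)*1 = (3/8 + 3)*1 = (27/8)*1 = 27/8 ≈ 3.3750)
-90*3*(g - 3) = -90*3*(27/8 - 3) = -90*3*(3/8) = -90*9/8 = -15*27/4 = -405/4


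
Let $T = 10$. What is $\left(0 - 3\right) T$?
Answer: $-30$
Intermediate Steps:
$\left(0 - 3\right) T = \left(0 - 3\right) 10 = \left(-3\right) 10 = -30$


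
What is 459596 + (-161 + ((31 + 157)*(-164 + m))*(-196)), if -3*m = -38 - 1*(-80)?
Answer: 7018379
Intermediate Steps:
m = -14 (m = -(-38 - 1*(-80))/3 = -(-38 + 80)/3 = -1/3*42 = -14)
459596 + (-161 + ((31 + 157)*(-164 + m))*(-196)) = 459596 + (-161 + ((31 + 157)*(-164 - 14))*(-196)) = 459596 + (-161 + (188*(-178))*(-196)) = 459596 + (-161 - 33464*(-196)) = 459596 + (-161 + 6558944) = 459596 + 6558783 = 7018379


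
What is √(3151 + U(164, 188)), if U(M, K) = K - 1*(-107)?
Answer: √3446 ≈ 58.703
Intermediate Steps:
U(M, K) = 107 + K (U(M, K) = K + 107 = 107 + K)
√(3151 + U(164, 188)) = √(3151 + (107 + 188)) = √(3151 + 295) = √3446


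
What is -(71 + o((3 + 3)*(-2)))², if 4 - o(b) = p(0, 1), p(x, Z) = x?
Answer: -5625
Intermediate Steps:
o(b) = 4 (o(b) = 4 - 1*0 = 4 + 0 = 4)
-(71 + o((3 + 3)*(-2)))² = -(71 + 4)² = -1*75² = -1*5625 = -5625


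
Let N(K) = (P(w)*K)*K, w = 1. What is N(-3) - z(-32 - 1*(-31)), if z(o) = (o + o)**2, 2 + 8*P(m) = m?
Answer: -41/8 ≈ -5.1250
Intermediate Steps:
P(m) = -1/4 + m/8
N(K) = -K**2/8 (N(K) = ((-1/4 + (1/8)*1)*K)*K = ((-1/4 + 1/8)*K)*K = (-K/8)*K = -K**2/8)
z(o) = 4*o**2 (z(o) = (2*o)**2 = 4*o**2)
N(-3) - z(-32 - 1*(-31)) = -1/8*(-3)**2 - 4*(-32 - 1*(-31))**2 = -1/8*9 - 4*(-32 + 31)**2 = -9/8 - 4*(-1)**2 = -9/8 - 4 = -41/8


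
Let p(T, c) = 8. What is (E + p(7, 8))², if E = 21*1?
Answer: 841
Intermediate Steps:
E = 21
(E + p(7, 8))² = (21 + 8)² = 29² = 841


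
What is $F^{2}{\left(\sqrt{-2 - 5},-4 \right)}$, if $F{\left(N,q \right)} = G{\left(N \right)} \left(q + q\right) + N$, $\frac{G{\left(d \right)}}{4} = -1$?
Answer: $\left(32 + i \sqrt{7}\right)^{2} \approx 1017.0 + 169.33 i$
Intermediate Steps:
$G{\left(d \right)} = -4$ ($G{\left(d \right)} = 4 \left(-1\right) = -4$)
$F{\left(N,q \right)} = N - 8 q$ ($F{\left(N,q \right)} = - 4 \left(q + q\right) + N = - 4 \cdot 2 q + N = - 8 q + N = N - 8 q$)
$F^{2}{\left(\sqrt{-2 - 5},-4 \right)} = \left(\sqrt{-2 - 5} - -32\right)^{2} = \left(\sqrt{-7} + 32\right)^{2} = \left(i \sqrt{7} + 32\right)^{2} = \left(32 + i \sqrt{7}\right)^{2}$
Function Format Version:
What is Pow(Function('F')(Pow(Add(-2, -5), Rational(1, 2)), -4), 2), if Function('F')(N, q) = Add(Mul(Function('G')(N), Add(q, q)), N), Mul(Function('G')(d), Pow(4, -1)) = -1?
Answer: Pow(Add(32, Mul(I, Pow(7, Rational(1, 2)))), 2) ≈ Add(1017.0, Mul(169.33, I))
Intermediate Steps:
Function('G')(d) = -4 (Function('G')(d) = Mul(4, -1) = -4)
Function('F')(N, q) = Add(N, Mul(-8, q)) (Function('F')(N, q) = Add(Mul(-4, Add(q, q)), N) = Add(Mul(-4, Mul(2, q)), N) = Add(Mul(-8, q), N) = Add(N, Mul(-8, q)))
Pow(Function('F')(Pow(Add(-2, -5), Rational(1, 2)), -4), 2) = Pow(Add(Pow(Add(-2, -5), Rational(1, 2)), Mul(-8, -4)), 2) = Pow(Add(Pow(-7, Rational(1, 2)), 32), 2) = Pow(Add(Mul(I, Pow(7, Rational(1, 2))), 32), 2) = Pow(Add(32, Mul(I, Pow(7, Rational(1, 2)))), 2)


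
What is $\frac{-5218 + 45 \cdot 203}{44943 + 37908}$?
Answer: $\frac{3917}{82851} \approx 0.047278$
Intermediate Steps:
$\frac{-5218 + 45 \cdot 203}{44943 + 37908} = \frac{-5218 + 9135}{82851} = 3917 \cdot \frac{1}{82851} = \frac{3917}{82851}$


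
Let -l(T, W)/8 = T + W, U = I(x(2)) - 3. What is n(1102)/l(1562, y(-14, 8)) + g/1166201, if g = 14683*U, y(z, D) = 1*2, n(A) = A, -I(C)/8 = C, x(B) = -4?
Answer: 2021271841/7295753456 ≈ 0.27705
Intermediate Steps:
I(C) = -8*C
y(z, D) = 2
U = 29 (U = -8*(-4) - 3 = 32 - 3 = 29)
l(T, W) = -8*T - 8*W (l(T, W) = -8*(T + W) = -8*T - 8*W)
g = 425807 (g = 14683*29 = 425807)
n(1102)/l(1562, y(-14, 8)) + g/1166201 = 1102/(-8*1562 - 8*2) + 425807/1166201 = 1102/(-12496 - 16) + 425807*(1/1166201) = 1102/(-12512) + 425807/1166201 = 1102*(-1/12512) + 425807/1166201 = -551/6256 + 425807/1166201 = 2021271841/7295753456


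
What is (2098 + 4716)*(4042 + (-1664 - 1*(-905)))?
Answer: 22370362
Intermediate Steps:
(2098 + 4716)*(4042 + (-1664 - 1*(-905))) = 6814*(4042 + (-1664 + 905)) = 6814*(4042 - 759) = 6814*3283 = 22370362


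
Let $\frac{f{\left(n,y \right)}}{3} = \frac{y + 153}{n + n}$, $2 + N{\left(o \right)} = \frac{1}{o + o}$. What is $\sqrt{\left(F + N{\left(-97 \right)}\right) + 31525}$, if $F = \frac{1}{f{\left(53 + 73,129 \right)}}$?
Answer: $\frac{\sqrt{2620781114194}}{9118} \approx 177.55$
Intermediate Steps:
$N{\left(o \right)} = -2 + \frac{1}{2 o}$ ($N{\left(o \right)} = -2 + \frac{1}{o + o} = -2 + \frac{1}{2 o}$)
$f{\left(n,y \right)} = \frac{3 \left(153 + y\right)}{2 n}$ ($f{\left(n,y \right)} = 3 \frac{y + 153}{n + n} = 3 \frac{153 + y}{2 n} = \frac{3 \left(153 + y\right)}{2 n}$)
$F = \frac{14}{47}$ ($F = \frac{1}{\frac{3}{2} \frac{1}{53 + 73} \left(153 + 129\right)} = \frac{1}{\frac{3}{2} \cdot \frac{1}{126} \cdot 282} = \frac{1}{\frac{47}{14}} = \frac{14}{47} \approx 0.29787$)
$\sqrt{\left(F + N{\left(-97 \right)}\right) + 31525} = \sqrt{\left(\frac{14}{47} - \left(2 - \frac{1}{2 \left(-97\right)}\right)\right) + 31525} = \sqrt{\left(\frac{14}{47} + \left(-2 + \frac{1}{2} \left(- \frac{1}{97}\right)\right)\right) + 31525} = \sqrt{\left(\frac{14}{47} - \frac{389}{194}\right) + 31525} = \sqrt{- \frac{15567}{9118} + 31525} = \sqrt{\frac{287429383}{9118}} = \frac{\sqrt{2620781114194}}{9118}$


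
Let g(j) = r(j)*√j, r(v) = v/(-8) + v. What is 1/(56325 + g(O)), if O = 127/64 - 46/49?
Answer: 756296345190400/42598391631097517787 - 219369472*√3279/42598391631097517787 ≈ 1.7754e-5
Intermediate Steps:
r(v) = 7*v/8 (r(v) = v*(-⅛) + v = -v/8 + v = 7*v/8)
O = 3279/3136 (O = 127*(1/64) - 46*1/49 = 127/64 - 46/49 = 3279/3136 ≈ 1.0456)
g(j) = 7*j^(3/2)/8 (g(j) = (7*j/8)*√j = 7*j^(3/2)/8)
1/(56325 + g(O)) = 1/(56325 + 7*(3279/3136)^(3/2)/8) = 1/(56325 + 7*(3279*√3279/175616)/8) = 1/(56325 + 3279*√3279/200704)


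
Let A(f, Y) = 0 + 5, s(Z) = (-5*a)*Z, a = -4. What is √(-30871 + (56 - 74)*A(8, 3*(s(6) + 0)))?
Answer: I*√30961 ≈ 175.96*I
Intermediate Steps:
s(Z) = 20*Z (s(Z) = (-5*(-4))*Z = 20*Z)
A(f, Y) = 5
√(-30871 + (56 - 74)*A(8, 3*(s(6) + 0))) = √(-30871 + (56 - 74)*5) = √(-30871 - 18*5) = √(-30871 - 90) = √(-30961) = I*√30961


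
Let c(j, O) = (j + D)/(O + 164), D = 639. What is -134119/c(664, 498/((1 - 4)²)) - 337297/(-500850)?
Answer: -14732948420909/652607550 ≈ -22576.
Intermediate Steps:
c(j, O) = (639 + j)/(164 + O) (c(j, O) = (j + 639)/(O + 164) = (639 + j)/(164 + O))
-134119/c(664, 498/((1 - 4)²)) - 337297/(-500850) = -134119*(164 + 498/((1 - 4)²))/(639 + 664) - 337297/(-500850) = -134119/(1303/(164 + 498/((-3)²))) - 337297*(-1/500850) = -134119/(1303/(164 + 498/9)) + 337297/500850 = -134119/(1303/(164 + 498*(⅑))) + 337297/500850 = -134119/(1303/(164 + 166/3)) + 337297/500850 = -134119/(1303/(658/3)) + 337297/500850 = -134119/((3/658)*1303) + 337297/500850 = -134119/3909/658 + 337297/500850 = -134119*658/3909 + 337297/500850 = -88250302/3909 + 337297/500850 = -14732948420909/652607550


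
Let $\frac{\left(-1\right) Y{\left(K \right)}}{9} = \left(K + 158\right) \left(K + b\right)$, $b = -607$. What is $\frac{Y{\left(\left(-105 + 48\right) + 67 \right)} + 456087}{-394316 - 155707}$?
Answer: $- \frac{452917}{183341} \approx -2.4704$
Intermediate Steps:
$Y{\left(K \right)} = - 9 \left(-607 + K\right) \left(158 + K\right)$ ($Y{\left(K \right)} = - 9 \left(K + 158\right) \left(K - 607\right) = - 9 \left(158 + K\right) \left(-607 + K\right) = - 9 \left(-607 + K\right) \left(158 + K\right)$)
$\frac{Y{\left(\left(-105 + 48\right) + 67 \right)} + 456087}{-394316 - 155707} = \frac{\left(863154 - 9 \left(\left(-105 + 48\right) + 67\right)^{2} + 4041 \left(\left(-105 + 48\right) + 67\right)\right) + 456087}{-394316 - 155707} = \frac{\left(863154 - 9 \left(-57 + 67\right)^{2} + 4041 \left(-57 + 67\right)\right) + 456087}{-550023} = \left(\left(863154 - 9 \cdot 10^{2} + 4041 \cdot 10\right) + 456087\right) \left(- \frac{1}{550023}\right) = \left(\left(863154 - 900 + 40410\right) + 456087\right) \left(- \frac{1}{550023}\right) = \left(902664 + 456087\right) \left(- \frac{1}{550023}\right) = 1358751 \left(- \frac{1}{550023}\right) = - \frac{452917}{183341}$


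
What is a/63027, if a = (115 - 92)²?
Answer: 529/63027 ≈ 0.0083932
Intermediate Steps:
a = 529 (a = 23² = 529)
a/63027 = 529/63027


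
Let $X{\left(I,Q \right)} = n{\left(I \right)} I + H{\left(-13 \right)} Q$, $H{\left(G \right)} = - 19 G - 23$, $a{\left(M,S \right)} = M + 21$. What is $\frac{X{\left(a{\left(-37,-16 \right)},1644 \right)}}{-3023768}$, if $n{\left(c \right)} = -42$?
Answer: $- \frac{46116}{377971} \approx -0.12201$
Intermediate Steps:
$a{\left(M,S \right)} = 21 + M$
$H{\left(G \right)} = -23 - 19 G$
$X{\left(I,Q \right)} = - 42 I + 224 Q$ ($X{\left(I,Q \right)} = - 42 I + \left(-23 - -247\right) Q = - 42 I + \left(-23 + 247\right) Q = - 42 I + 224 Q$)
$\frac{X{\left(a{\left(-37,-16 \right)},1644 \right)}}{-3023768} = \frac{- 42 \left(21 - 37\right) + 224 \cdot 1644}{-3023768} = \left(\left(-42\right) \left(-16\right) + 368256\right) \left(- \frac{1}{3023768}\right) = \left(672 + 368256\right) \left(- \frac{1}{3023768}\right) = 368928 \left(- \frac{1}{3023768}\right) = - \frac{46116}{377971}$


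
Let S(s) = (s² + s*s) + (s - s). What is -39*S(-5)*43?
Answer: -83850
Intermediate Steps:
S(s) = 2*s² (S(s) = (s² + s²) + 0 = 2*s² + 0 = 2*s²)
-39*S(-5)*43 = -78*(-5)²*43 = -78*25*43 = -39*50*43 = -1950*43 = -83850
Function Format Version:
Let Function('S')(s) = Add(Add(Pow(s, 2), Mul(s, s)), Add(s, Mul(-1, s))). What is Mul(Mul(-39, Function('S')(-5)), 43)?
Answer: -83850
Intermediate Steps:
Function('S')(s) = Mul(2, Pow(s, 2)) (Function('S')(s) = Add(Add(Pow(s, 2), Pow(s, 2)), 0) = Add(Mul(2, Pow(s, 2)), 0) = Mul(2, Pow(s, 2)))
Mul(Mul(-39, Function('S')(-5)), 43) = Mul(Mul(-39, Mul(2, Pow(-5, 2))), 43) = Mul(Mul(-39, Mul(2, 25)), 43) = Mul(Mul(-39, 50), 43) = Mul(-1950, 43) = -83850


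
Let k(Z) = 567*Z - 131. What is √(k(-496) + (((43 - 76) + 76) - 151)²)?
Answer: I*√269699 ≈ 519.33*I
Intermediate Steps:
k(Z) = -131 + 567*Z
√(k(-496) + (((43 - 76) + 76) - 151)²) = √((-131 + 567*(-496)) + (((43 - 76) + 76) - 151)²) = √((-131 - 281232) + ((-33 + 76) - 151)²) = √(-281363 + (43 - 151)²) = √(-281363 + (-108)²) = √(-281363 + 11664) = √(-269699) = I*√269699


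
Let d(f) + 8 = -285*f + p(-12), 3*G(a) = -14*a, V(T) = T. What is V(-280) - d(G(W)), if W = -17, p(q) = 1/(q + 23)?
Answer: 245717/11 ≈ 22338.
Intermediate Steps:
p(q) = 1/(23 + q)
G(a) = -14*a/3 (G(a) = (-14*a)/3 = -14*a/3)
d(f) = -87/11 - 285*f (d(f) = -8 + (-285*f + 1/(23 - 12)) = -8 + (-285*f + 1/11) = -8 + (1/11 - 285*f) = -87/11 - 285*f)
V(-280) - d(G(W)) = -280 - (-87/11 - (-1330)*(-17)) = -280 - (-87/11 - 285*238/3) = -280 - (-87/11 - 22610) = -280 - 1*(-248797/11) = -280 + 248797/11 = 245717/11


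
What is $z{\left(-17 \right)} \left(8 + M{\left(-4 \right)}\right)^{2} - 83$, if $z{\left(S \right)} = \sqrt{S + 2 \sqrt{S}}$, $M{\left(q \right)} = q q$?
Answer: $-83 + 576 \sqrt{-17 + 2 i \sqrt{17}} \approx 477.59 + 2440.2 i$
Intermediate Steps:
$M{\left(q \right)} = q^{2}$
$z{\left(-17 \right)} \left(8 + M{\left(-4 \right)}\right)^{2} - 83 = \sqrt{-17 + 2 \sqrt{-17}} \left(8 + \left(-4\right)^{2}\right)^{2} - 83 = \sqrt{-17 + 2 i \sqrt{17}} \left(8 + 16\right)^{2} - 83 = \sqrt{-17 + 2 i \sqrt{17}} \cdot 24^{2} - 83 = \sqrt{-17 + 2 i \sqrt{17}} \cdot 576 - 83 = 576 \sqrt{-17 + 2 i \sqrt{17}} - 83 = -83 + 576 \sqrt{-17 + 2 i \sqrt{17}}$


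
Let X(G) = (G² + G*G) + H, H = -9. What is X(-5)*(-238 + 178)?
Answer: -2460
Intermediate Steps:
X(G) = -9 + 2*G² (X(G) = (G² + G*G) - 9 = (G² + G²) - 9 = 2*G² - 9 = -9 + 2*G²)
X(-5)*(-238 + 178) = (-9 + 2*(-5)²)*(-238 + 178) = (-9 + 2*25)*(-60) = (-9 + 50)*(-60) = 41*(-60) = -2460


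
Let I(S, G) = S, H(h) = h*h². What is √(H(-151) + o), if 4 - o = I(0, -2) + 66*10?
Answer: 3*I*√382623 ≈ 1855.7*I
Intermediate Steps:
H(h) = h³
o = -656 (o = 4 - (0 + 66*10) = 4 - (0 + 660) = 4 - 1*660 = 4 - 660 = -656)
√(H(-151) + o) = √((-151)³ - 656) = √(-3442951 - 656) = √(-3443607) = 3*I*√382623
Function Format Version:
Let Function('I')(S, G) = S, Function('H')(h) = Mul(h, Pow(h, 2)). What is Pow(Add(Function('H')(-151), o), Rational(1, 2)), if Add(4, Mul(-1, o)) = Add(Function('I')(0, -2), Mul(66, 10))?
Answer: Mul(3, I, Pow(382623, Rational(1, 2))) ≈ Mul(1855.7, I)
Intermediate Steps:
Function('H')(h) = Pow(h, 3)
o = -656 (o = Add(4, Mul(-1, Add(0, Mul(66, 10)))) = Add(4, Mul(-1, Add(0, 660))) = Add(4, Mul(-1, 660)) = Add(4, -660) = -656)
Pow(Add(Function('H')(-151), o), Rational(1, 2)) = Pow(Add(Pow(-151, 3), -656), Rational(1, 2)) = Pow(Add(-3442951, -656), Rational(1, 2)) = Pow(-3443607, Rational(1, 2)) = Mul(3, I, Pow(382623, Rational(1, 2)))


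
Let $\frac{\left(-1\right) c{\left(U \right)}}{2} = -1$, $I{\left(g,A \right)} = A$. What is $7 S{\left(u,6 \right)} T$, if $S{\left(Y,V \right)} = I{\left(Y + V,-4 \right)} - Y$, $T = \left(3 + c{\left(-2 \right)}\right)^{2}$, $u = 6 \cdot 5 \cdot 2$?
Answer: $-11200$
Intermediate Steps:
$u = 60$ ($u = 30 \cdot 2 = 60$)
$c{\left(U \right)} = 2$ ($c{\left(U \right)} = \left(-2\right) \left(-1\right) = 2$)
$T = 25$ ($T = \left(3 + 2\right)^{2} = 5^{2} = 25$)
$S{\left(Y,V \right)} = -4 - Y$
$7 S{\left(u,6 \right)} T = 7 \left(-4 - 60\right) 25 = 7 \left(-64\right) 25 = \left(-448\right) 25 = -11200$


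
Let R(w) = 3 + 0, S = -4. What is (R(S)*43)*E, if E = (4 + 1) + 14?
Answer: 2451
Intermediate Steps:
R(w) = 3
E = 19 (E = 5 + 14 = 19)
(R(S)*43)*E = (3*43)*19 = 129*19 = 2451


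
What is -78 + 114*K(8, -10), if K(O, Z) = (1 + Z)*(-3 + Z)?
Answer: 13260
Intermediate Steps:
-78 + 114*K(8, -10) = -78 + 114*(-3 + (-10)**2 - 2*(-10)) = -78 + 114*(-3 + 100 + 20) = -78 + 114*117 = -78 + 13338 = 13260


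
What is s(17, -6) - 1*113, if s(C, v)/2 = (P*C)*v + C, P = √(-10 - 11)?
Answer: -79 - 204*I*√21 ≈ -79.0 - 934.85*I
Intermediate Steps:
P = I*√21 (P = √(-21) = I*√21 ≈ 4.5826*I)
s(C, v) = 2*C + 2*I*C*v*√21 (s(C, v) = 2*(((I*√21)*C)*v + C) = 2*((I*C*√21)*v + C) = 2*(I*C*v*√21 + C) = 2*(C + I*C*v*√21) = 2*C + 2*I*C*v*√21)
s(17, -6) - 1*113 = 2*17*(1 + I*(-6)*√21) - 1*113 = 2*17*(1 - 6*I*√21) - 113 = (34 - 204*I*√21) - 113 = -79 - 204*I*√21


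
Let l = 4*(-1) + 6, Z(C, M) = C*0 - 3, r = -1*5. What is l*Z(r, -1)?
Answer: -6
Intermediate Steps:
r = -5
Z(C, M) = -3 (Z(C, M) = 0 - 3 = -3)
l = 2 (l = -4 + 6 = 2)
l*Z(r, -1) = 2*(-3) = -6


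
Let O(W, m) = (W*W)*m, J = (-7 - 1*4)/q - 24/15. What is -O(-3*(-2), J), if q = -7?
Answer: 36/35 ≈ 1.0286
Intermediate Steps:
J = -1/35 (J = (-7 - 1*4)/(-7) - 24/15 = (-7 - 4)*(-⅐) - 24*1/15 = -11*(-⅐) - 8/5 = 11/7 - 8/5 = -1/35 ≈ -0.028571)
O(W, m) = m*W² (O(W, m) = W²*m = m*W²)
-O(-3*(-2), J) = -(-1)*(-3*(-2))²/35 = -(-1)*6²/35 = -(-1)*36/35 = -1*(-36/35) = 36/35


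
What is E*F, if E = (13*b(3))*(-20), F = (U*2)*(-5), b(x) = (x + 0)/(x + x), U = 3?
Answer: 3900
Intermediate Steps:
b(x) = ½ (b(x) = x/((2*x)) = x*(1/(2*x)) = ½)
F = -30 (F = (3*2)*(-5) = 6*(-5) = -30)
E = -130 (E = (13*(½))*(-20) = (13/2)*(-20) = -130)
E*F = -130*(-30) = 3900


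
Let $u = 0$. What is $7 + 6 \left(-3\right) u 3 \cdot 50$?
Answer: $7$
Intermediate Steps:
$7 + 6 \left(-3\right) u 3 \cdot 50 = 7 + 6 \left(-3\right) 0 \cdot 3 \cdot 50 = 7 + \left(-18\right) 0 \cdot 3 \cdot 50 = 7 + 0 \cdot 3 \cdot 50 = 7 + 0 \cdot 50 = 7 + 0 = 7$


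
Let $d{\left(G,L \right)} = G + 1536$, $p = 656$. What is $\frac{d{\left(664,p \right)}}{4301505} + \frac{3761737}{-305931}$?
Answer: $- \frac{1078697164399}{87730915077} \approx -12.296$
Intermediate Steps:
$d{\left(G,L \right)} = 1536 + G$
$\frac{d{\left(664,p \right)}}{4301505} + \frac{3761737}{-305931} = \frac{1536 + 664}{4301505} + \frac{3761737}{-305931} = 2200 \cdot \frac{1}{4301505} + 3761737 \left(- \frac{1}{305931}\right) = \frac{440}{860301} - \frac{3761737}{305931} = - \frac{1078697164399}{87730915077}$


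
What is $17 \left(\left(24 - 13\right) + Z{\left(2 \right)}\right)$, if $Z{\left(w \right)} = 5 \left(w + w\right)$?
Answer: $527$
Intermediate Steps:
$Z{\left(w \right)} = 10 w$ ($Z{\left(w \right)} = 5 \cdot 2 w = 10 w$)
$17 \left(\left(24 - 13\right) + Z{\left(2 \right)}\right) = 17 \left(\left(24 - 13\right) + 10 \cdot 2\right) = 17 \left(11 + 20\right) = 17 \cdot 31 = 527$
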